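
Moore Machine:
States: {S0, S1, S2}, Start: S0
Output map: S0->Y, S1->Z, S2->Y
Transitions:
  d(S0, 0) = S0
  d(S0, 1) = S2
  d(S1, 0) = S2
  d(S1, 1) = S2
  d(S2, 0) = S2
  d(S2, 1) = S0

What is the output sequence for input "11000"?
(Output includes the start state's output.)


Start: S0 (output Y)
  --1--> S2 (output Y)
  --1--> S0 (output Y)
  --0--> S0 (output Y)
  --0--> S0 (output Y)
  --0--> S0 (output Y)

"YYYYYY"


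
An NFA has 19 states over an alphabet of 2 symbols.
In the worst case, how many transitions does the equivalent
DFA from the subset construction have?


Subset construction: one DFA state per subset of NFA states = 2^19 = 524288 states.
Each DFA state has 2 outgoing transitions: 524288 * 2 = 1048576

1048576


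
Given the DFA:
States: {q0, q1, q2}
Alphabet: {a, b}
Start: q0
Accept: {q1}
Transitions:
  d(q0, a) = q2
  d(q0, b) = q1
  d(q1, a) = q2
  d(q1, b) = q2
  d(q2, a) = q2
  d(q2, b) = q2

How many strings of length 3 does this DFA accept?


Enumerating all length-3 strings:
  "aaa" -> q2 [reject]
  "aab" -> q2 [reject]
  "aba" -> q2 [reject]
  "abb" -> q2 [reject]
  "baa" -> q2 [reject]
  "bab" -> q2 [reject]
  "bba" -> q2 [reject]
  "bbb" -> q2 [reject]

0 out of 8


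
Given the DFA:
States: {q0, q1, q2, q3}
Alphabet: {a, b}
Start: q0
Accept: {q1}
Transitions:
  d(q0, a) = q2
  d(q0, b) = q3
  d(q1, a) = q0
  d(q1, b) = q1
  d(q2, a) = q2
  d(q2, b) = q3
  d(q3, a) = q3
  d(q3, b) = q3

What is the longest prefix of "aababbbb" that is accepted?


Run the DFA, marking each prefix where the state is accepting:
  "" -> q0 [reject]
  "a" -> q2 [reject]
  "aa" -> q2 [reject]
  "aab" -> q3 [reject]
  "aaba" -> q3 [reject]
  "aabab" -> q3 [reject]
  "aababb" -> q3 [reject]
  "aababbb" -> q3 [reject]
  "aababbbb" -> q3 [reject]

No prefix is accepted


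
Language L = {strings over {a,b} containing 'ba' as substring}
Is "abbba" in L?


'ba' occurs at index 3

Yes, "abbba" is in L


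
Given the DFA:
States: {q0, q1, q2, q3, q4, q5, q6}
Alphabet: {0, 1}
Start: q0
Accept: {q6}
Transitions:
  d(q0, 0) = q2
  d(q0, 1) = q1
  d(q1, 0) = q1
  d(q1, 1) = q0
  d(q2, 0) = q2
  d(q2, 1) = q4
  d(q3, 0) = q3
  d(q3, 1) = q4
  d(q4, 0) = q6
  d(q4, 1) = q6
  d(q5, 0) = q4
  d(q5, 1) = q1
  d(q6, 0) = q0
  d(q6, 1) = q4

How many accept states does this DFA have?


Accept states listed: {q6}
Counting: q6(1)

1


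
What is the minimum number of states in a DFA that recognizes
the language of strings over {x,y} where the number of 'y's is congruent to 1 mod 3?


States track (count of 'y') mod 3.
Need 3 states: one per remainder 0..2; accept = remainder 1.

3


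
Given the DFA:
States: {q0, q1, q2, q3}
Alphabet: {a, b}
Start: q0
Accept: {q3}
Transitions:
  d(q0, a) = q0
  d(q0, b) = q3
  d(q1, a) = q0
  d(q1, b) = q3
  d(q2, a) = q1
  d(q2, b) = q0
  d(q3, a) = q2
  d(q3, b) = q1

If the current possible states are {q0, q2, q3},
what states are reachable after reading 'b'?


Apply transition on 'b' from each current state:
  d(q0, b) = q3
  d(q2, b) = q0
  d(q3, b) = q1

{q0, q1, q3}


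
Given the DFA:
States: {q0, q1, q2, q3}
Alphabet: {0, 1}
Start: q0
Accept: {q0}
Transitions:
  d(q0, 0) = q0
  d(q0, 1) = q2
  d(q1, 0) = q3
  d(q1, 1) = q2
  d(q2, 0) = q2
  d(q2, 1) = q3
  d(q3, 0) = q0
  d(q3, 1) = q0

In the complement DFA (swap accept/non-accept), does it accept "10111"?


Trace: q0 -> q2 -> q2 -> q3 -> q0 -> q2
Final: q2
Original accept: {q0}
Complement: q2 is not in original accept

Yes, complement accepts (original rejects)


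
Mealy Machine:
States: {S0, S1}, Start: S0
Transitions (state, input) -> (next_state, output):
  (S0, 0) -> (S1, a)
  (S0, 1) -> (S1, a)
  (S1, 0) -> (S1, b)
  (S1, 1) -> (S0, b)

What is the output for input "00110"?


Step-by-step:
  (S0, 0) -> (S1, a)
  (S1, 0) -> (S1, b)
  (S1, 1) -> (S0, b)
  (S0, 1) -> (S1, a)
  (S1, 0) -> (S1, b)

"abbab"


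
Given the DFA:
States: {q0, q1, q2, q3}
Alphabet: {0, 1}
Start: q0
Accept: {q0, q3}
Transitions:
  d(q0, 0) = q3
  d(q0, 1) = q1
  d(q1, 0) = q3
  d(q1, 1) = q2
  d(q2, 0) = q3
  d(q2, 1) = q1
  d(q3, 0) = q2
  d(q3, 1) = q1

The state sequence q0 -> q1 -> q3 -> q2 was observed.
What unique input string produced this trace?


Trace back each transition to find the symbol:
  q0 --[1]--> q1
  q1 --[0]--> q3
  q3 --[0]--> q2

"100"


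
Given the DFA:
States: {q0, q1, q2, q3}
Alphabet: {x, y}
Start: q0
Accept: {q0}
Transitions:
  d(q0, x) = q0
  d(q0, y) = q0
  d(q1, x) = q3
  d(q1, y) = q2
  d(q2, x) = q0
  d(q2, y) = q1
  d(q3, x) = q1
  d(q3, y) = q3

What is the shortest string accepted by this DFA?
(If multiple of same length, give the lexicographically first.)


BFS by string length (lex-first path to each state shown):
  len 0: q0<-""
Found accept state at length 0.

"" (empty string)


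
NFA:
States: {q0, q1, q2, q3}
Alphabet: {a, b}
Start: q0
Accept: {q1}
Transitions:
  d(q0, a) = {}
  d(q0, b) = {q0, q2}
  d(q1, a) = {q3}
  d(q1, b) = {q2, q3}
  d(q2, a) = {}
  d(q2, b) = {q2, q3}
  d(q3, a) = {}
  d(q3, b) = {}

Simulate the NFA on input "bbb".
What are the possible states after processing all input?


Start: {q0}
  --b--> {q0, q2}
  --b--> {q0, q2, q3}
  --b--> {q0, q2, q3}

{q0, q2, q3}


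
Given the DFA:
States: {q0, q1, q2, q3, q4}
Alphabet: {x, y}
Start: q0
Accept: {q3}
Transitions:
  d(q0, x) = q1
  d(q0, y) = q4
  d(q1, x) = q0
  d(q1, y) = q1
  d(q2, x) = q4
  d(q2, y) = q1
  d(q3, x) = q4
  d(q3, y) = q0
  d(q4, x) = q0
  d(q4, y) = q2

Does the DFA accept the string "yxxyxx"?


Trace: q0 -> q4 -> q0 -> q1 -> q1 -> q0 -> q1
Final state: q1
Accept states: {q3}

No, rejected (final state q1 is not an accept state)


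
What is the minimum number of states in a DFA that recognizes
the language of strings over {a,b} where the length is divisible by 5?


States track (length) mod 5.
Need 5 states: one per remainder 0..4; accept = remainder 0.

5


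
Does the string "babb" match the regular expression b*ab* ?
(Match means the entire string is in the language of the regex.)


|string| = 4; first = 'b'; last = 'b'

Yes, "babb" matches b*ab*


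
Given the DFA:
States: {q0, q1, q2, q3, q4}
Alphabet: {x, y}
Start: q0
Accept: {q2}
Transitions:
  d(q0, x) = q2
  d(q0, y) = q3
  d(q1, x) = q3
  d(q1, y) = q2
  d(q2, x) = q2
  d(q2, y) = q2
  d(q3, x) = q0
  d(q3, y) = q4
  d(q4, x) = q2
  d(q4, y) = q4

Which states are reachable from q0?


BFS from q0:
  layer 0: {q0}
  layer 1: {q2, q3}
  layer 2: {q4}

{q0, q2, q3, q4}


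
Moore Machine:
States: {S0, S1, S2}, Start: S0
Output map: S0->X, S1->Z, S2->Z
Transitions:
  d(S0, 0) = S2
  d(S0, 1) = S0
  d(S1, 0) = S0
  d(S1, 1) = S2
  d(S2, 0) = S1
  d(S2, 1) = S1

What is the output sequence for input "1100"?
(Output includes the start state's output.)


Start: S0 (output X)
  --1--> S0 (output X)
  --1--> S0 (output X)
  --0--> S2 (output Z)
  --0--> S1 (output Z)

"XXXZZ"


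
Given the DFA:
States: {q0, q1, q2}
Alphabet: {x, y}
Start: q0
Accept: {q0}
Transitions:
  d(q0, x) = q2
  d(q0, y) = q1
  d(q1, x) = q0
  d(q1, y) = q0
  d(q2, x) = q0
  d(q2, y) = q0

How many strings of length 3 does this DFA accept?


Enumerating all length-3 strings:
  "xxx" -> q2 [reject]
  "xxy" -> q1 [reject]
  "xyx" -> q2 [reject]
  "xyy" -> q1 [reject]
  "yxx" -> q2 [reject]
  "yxy" -> q1 [reject]
  "yyx" -> q2 [reject]
  "yyy" -> q1 [reject]

0 out of 8


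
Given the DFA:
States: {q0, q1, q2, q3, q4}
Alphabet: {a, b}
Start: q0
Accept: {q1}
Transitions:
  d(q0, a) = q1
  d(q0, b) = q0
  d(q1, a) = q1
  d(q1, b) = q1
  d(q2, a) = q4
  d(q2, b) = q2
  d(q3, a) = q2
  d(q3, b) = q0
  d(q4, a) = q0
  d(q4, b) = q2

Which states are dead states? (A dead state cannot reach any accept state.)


Forward reachability from each state:
  q0 -> reaches accept state q1 (live)
  q1 -> reaches accept state q1 (live)
  q2 -> reaches accept state q1 (live)
  q3 -> reaches accept state q1 (live)
  q4 -> reaches accept state q1 (live)

None (all states can reach an accept state)


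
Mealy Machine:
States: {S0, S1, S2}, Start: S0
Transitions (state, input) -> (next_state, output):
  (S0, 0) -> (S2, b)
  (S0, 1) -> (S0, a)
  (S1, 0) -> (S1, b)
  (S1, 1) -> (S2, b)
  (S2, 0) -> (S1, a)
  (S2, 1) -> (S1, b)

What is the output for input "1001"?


Step-by-step:
  (S0, 1) -> (S0, a)
  (S0, 0) -> (S2, b)
  (S2, 0) -> (S1, a)
  (S1, 1) -> (S2, b)

"abab"


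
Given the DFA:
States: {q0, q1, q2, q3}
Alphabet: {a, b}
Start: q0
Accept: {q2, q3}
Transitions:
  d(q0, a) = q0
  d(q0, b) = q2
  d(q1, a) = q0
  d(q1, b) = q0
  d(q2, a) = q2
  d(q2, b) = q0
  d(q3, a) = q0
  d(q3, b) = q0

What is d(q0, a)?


Looking up transition d(q0, a)

q0


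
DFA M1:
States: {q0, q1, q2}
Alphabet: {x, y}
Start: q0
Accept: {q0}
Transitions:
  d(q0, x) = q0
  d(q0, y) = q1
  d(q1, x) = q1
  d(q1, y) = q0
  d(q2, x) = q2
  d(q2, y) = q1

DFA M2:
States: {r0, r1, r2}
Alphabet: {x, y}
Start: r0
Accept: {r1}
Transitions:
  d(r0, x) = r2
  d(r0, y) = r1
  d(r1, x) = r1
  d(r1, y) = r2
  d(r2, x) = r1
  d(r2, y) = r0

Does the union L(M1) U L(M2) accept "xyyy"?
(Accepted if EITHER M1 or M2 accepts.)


M1: final=q1 accepted=False
M2: final=r2 accepted=False

No, union rejects (neither accepts)


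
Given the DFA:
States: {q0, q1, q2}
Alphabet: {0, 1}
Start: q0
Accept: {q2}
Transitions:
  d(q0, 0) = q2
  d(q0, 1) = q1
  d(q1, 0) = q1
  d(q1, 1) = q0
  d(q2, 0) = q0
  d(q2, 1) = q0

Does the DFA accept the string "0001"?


Trace: q0 -> q2 -> q0 -> q2 -> q0
Final state: q0
Accept states: {q2}

No, rejected (final state q0 is not an accept state)


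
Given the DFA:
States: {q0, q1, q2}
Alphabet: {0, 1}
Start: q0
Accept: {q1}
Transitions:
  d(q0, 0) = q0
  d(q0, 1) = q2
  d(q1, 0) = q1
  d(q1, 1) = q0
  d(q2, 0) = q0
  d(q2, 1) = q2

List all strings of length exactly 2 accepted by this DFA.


All strings of length 2: 4 total
Accepted: 0

None


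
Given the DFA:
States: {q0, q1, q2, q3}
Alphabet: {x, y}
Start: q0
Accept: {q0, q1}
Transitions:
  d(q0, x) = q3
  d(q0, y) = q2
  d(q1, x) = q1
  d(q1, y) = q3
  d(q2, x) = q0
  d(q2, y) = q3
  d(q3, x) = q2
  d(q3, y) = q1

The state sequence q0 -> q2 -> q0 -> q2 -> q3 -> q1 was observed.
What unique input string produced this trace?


Trace back each transition to find the symbol:
  q0 --[y]--> q2
  q2 --[x]--> q0
  q0 --[y]--> q2
  q2 --[y]--> q3
  q3 --[y]--> q1

"yxyyy"


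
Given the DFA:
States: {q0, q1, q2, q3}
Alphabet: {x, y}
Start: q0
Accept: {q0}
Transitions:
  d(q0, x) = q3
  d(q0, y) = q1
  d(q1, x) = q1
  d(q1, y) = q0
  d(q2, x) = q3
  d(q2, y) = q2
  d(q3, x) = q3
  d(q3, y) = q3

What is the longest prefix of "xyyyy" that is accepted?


Run the DFA, marking each prefix where the state is accepting:
  "" -> q0 [accept]
  "x" -> q3 [reject]
  "xy" -> q3 [reject]
  "xyy" -> q3 [reject]
  "xyyy" -> q3 [reject]
  "xyyyy" -> q3 [reject]

""


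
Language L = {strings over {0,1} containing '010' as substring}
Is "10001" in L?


'010' does not occur

No, "10001" is not in L


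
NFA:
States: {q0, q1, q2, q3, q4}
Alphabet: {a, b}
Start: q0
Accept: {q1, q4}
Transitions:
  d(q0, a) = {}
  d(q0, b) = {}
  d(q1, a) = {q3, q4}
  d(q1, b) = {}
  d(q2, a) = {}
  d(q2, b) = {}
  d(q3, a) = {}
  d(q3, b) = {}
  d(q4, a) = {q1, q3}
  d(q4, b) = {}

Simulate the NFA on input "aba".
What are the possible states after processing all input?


Start: {q0}
  --a--> {}
  --b--> {}
  --a--> {}

{} (empty set, no valid transitions)


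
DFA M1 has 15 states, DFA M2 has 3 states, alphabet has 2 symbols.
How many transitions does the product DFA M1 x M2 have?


Product DFA has 15 * 3 = 45 states.
Each has 2 transitions: 45 * 2 = 90

90


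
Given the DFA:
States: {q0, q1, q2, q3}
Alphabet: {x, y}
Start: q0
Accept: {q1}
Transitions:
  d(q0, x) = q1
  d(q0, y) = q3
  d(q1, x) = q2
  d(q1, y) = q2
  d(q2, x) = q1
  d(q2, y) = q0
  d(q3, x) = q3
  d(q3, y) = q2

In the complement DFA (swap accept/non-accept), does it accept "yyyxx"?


Trace: q0 -> q3 -> q2 -> q0 -> q1 -> q2
Final: q2
Original accept: {q1}
Complement: q2 is not in original accept

Yes, complement accepts (original rejects)


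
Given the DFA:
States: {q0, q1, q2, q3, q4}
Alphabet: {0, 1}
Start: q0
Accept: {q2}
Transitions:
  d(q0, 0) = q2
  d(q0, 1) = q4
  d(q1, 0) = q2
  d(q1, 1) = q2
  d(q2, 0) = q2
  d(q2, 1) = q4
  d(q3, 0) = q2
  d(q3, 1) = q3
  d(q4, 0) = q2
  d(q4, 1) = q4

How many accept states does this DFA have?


Accept states listed: {q2}
Counting: q2(1)

1


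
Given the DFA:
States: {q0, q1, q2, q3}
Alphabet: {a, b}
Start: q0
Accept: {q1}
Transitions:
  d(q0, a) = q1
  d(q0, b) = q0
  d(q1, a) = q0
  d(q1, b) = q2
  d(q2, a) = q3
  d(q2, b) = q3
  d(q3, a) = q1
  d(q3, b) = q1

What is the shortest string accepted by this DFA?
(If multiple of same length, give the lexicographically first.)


BFS by string length (lex-first path to each state shown):
  len 0: q0<-""
  len 1: q0<-"b", q1<-"a"
Found accept state at length 1.

"a"


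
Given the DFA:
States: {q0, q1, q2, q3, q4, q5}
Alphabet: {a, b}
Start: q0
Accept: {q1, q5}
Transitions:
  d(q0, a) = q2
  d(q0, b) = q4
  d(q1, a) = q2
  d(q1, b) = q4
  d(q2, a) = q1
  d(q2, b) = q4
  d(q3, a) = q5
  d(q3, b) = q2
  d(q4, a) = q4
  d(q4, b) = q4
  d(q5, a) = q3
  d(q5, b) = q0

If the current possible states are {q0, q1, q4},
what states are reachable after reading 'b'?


Apply transition on 'b' from each current state:
  d(q0, b) = q4
  d(q1, b) = q4
  d(q4, b) = q4

{q4}


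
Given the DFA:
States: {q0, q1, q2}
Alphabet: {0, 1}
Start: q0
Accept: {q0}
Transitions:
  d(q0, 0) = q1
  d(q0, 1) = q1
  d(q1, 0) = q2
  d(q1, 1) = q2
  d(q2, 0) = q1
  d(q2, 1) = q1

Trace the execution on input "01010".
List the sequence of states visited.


Input: 01010
d(q0, 0) = q1
d(q1, 1) = q2
d(q2, 0) = q1
d(q1, 1) = q2
d(q2, 0) = q1


q0 -> q1 -> q2 -> q1 -> q2 -> q1


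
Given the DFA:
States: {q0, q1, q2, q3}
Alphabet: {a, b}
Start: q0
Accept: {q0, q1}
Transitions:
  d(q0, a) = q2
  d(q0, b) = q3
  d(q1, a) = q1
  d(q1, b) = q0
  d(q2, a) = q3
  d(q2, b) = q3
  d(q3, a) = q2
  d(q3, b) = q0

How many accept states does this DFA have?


Accept states listed: {q0, q1}
Counting: q0(1) q1(2)

2


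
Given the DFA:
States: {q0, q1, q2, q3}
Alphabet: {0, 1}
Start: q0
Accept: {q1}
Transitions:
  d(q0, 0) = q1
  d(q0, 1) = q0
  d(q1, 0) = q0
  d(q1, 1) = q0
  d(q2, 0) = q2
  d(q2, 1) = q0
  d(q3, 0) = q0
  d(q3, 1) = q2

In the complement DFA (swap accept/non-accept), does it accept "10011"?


Trace: q0 -> q0 -> q1 -> q0 -> q0 -> q0
Final: q0
Original accept: {q1}
Complement: q0 is not in original accept

Yes, complement accepts (original rejects)


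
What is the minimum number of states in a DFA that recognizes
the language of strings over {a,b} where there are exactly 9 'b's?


States: count = 0, 1, ..., 9 (that's 10 states), plus a dead state for count > 9.
Total: 10 + 1 = 11. Accept = count-9 state.

11


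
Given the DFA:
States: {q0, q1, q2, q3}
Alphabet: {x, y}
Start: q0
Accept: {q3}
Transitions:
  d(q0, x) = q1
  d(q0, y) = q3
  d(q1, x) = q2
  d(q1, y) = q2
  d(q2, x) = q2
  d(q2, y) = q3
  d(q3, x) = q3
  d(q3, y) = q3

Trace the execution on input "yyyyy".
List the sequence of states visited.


Input: yyyyy
d(q0, y) = q3
d(q3, y) = q3
d(q3, y) = q3
d(q3, y) = q3
d(q3, y) = q3


q0 -> q3 -> q3 -> q3 -> q3 -> q3


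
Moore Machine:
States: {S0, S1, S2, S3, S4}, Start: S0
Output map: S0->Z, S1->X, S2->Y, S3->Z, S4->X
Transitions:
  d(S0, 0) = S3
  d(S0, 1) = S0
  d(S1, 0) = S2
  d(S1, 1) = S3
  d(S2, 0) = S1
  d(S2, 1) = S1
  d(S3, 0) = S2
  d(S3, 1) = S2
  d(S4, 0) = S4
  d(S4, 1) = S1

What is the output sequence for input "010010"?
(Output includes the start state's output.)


Start: S0 (output Z)
  --0--> S3 (output Z)
  --1--> S2 (output Y)
  --0--> S1 (output X)
  --0--> S2 (output Y)
  --1--> S1 (output X)
  --0--> S2 (output Y)

"ZZYXYXY"


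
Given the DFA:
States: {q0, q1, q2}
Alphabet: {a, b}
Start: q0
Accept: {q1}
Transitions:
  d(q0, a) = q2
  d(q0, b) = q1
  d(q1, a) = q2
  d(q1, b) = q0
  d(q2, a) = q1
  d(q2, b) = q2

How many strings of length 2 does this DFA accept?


Enumerating all length-2 strings:
  "aa" -> q1 [accept]
  "ab" -> q2 [reject]
  "ba" -> q2 [reject]
  "bb" -> q0 [reject]

1 out of 4


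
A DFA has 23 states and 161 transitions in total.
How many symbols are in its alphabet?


Each state has exactly one transition per symbol.
|alphabet| = transitions / states = 161 / 23 = 7

7


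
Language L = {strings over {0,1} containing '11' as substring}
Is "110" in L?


'11' occurs at index 0

Yes, "110" is in L


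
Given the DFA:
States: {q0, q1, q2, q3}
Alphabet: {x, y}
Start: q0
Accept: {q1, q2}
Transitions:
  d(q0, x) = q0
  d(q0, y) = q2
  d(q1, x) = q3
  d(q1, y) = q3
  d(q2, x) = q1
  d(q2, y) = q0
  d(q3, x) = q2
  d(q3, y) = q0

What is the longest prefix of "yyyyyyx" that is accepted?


Run the DFA, marking each prefix where the state is accepting:
  "" -> q0 [reject]
  "y" -> q2 [accept]
  "yy" -> q0 [reject]
  "yyy" -> q2 [accept]
  "yyyy" -> q0 [reject]
  "yyyyy" -> q2 [accept]
  "yyyyyy" -> q0 [reject]
  "yyyyyyx" -> q0 [reject]

"yyyyy"


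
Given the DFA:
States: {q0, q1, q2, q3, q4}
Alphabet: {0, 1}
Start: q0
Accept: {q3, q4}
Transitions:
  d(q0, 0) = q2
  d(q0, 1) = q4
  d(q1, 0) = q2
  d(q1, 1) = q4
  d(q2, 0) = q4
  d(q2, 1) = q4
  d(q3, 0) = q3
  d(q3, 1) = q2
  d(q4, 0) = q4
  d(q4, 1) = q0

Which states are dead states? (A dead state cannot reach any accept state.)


Forward reachability from each state:
  q0 -> reaches accept state q4 (live)
  q1 -> reaches accept state q4 (live)
  q2 -> reaches accept state q4 (live)
  q3 -> reaches accept state q3 (live)
  q4 -> reaches accept state q4 (live)

None (all states can reach an accept state)


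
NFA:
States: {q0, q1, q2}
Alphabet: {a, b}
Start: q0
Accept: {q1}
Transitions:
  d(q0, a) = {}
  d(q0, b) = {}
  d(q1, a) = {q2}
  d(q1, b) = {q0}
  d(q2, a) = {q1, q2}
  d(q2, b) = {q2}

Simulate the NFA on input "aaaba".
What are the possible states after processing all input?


Start: {q0}
  --a--> {}
  --a--> {}
  --a--> {}
  --b--> {}
  --a--> {}

{} (empty set, no valid transitions)


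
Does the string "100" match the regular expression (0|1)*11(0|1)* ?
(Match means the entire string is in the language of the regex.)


|string| = 3; first = '1'; last = '0'

No, "100" does not match (0|1)*11(0|1)*


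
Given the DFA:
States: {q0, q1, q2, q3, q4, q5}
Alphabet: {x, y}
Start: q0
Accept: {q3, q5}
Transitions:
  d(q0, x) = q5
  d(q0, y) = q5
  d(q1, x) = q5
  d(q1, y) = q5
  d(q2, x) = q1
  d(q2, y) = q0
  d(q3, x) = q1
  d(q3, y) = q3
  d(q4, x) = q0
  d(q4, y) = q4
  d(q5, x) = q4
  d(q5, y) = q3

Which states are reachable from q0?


BFS from q0:
  layer 0: {q0}
  layer 1: {q5}
  layer 2: {q3, q4}
  layer 3: {q1}

{q0, q1, q3, q4, q5}


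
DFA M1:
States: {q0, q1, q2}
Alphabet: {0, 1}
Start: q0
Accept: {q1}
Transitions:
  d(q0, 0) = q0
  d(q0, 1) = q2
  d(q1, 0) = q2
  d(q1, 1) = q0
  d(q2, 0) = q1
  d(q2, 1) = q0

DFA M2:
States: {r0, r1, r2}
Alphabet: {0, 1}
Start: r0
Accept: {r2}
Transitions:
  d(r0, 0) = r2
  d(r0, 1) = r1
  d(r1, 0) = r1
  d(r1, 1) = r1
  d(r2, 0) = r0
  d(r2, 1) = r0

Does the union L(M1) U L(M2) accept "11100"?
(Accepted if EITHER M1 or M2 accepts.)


M1: final=q2 accepted=False
M2: final=r1 accepted=False

No, union rejects (neither accepts)


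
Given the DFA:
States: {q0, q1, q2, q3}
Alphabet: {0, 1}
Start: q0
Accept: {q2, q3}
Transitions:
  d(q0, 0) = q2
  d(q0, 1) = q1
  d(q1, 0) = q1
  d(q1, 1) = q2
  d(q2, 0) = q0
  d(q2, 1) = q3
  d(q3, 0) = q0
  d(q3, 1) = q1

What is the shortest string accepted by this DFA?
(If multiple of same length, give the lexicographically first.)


BFS by string length (lex-first path to each state shown):
  len 0: q0<-""
  len 1: q1<-"1", q2<-"0"
Found accept state at length 1.

"0"


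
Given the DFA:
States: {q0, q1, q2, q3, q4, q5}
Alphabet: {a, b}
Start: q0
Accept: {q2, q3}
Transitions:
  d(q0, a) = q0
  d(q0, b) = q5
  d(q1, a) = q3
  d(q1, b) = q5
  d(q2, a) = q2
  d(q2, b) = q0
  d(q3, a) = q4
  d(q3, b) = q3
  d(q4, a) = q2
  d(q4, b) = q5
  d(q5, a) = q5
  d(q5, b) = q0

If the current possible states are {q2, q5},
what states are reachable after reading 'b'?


Apply transition on 'b' from each current state:
  d(q2, b) = q0
  d(q5, b) = q0

{q0}


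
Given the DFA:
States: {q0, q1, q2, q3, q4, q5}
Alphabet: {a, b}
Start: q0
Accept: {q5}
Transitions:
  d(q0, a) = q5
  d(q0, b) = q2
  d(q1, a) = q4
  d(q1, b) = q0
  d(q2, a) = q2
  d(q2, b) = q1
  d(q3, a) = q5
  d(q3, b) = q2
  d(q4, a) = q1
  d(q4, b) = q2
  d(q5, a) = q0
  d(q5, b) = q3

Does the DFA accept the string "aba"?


Trace: q0 -> q5 -> q3 -> q5
Final state: q5
Accept states: {q5}

Yes, accepted (final state q5 is an accept state)


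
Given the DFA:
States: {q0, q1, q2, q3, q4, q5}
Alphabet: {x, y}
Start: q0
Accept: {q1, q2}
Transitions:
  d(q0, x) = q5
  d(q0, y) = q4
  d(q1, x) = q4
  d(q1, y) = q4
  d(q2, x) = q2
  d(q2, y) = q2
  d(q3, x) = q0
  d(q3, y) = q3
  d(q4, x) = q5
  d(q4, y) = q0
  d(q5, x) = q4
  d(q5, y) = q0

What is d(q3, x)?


Looking up transition d(q3, x)

q0


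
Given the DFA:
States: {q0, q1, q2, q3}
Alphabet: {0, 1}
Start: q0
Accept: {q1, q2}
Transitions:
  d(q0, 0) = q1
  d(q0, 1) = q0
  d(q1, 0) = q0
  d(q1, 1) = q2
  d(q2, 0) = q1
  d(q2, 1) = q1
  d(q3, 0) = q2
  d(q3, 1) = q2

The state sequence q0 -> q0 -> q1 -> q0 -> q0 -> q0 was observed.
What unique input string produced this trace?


Trace back each transition to find the symbol:
  q0 --[1]--> q0
  q0 --[0]--> q1
  q1 --[0]--> q0
  q0 --[1]--> q0
  q0 --[1]--> q0

"10011"


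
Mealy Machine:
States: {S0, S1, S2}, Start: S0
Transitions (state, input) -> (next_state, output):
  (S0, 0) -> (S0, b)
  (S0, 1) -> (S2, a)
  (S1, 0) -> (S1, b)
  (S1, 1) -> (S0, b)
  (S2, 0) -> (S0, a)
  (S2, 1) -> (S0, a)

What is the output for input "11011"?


Step-by-step:
  (S0, 1) -> (S2, a)
  (S2, 1) -> (S0, a)
  (S0, 0) -> (S0, b)
  (S0, 1) -> (S2, a)
  (S2, 1) -> (S0, a)

"aabaa"


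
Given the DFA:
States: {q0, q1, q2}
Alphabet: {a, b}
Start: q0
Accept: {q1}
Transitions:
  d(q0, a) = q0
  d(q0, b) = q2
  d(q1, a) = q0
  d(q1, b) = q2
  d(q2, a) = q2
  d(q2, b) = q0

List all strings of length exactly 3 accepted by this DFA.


All strings of length 3: 8 total
Accepted: 0

None


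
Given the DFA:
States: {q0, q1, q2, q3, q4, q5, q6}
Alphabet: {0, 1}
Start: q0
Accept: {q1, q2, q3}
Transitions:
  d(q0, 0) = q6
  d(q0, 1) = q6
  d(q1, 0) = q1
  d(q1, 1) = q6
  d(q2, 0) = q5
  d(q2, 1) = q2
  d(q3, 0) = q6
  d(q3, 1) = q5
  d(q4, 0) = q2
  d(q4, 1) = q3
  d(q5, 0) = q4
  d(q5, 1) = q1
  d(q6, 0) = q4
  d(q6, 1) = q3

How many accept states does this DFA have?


Accept states listed: {q1, q2, q3}
Counting: q1(1) q2(2) q3(3)

3


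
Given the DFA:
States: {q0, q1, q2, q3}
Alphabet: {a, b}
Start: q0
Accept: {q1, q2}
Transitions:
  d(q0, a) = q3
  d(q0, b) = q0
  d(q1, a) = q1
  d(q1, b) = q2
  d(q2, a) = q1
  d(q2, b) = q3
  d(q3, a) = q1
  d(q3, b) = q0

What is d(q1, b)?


Looking up transition d(q1, b)

q2


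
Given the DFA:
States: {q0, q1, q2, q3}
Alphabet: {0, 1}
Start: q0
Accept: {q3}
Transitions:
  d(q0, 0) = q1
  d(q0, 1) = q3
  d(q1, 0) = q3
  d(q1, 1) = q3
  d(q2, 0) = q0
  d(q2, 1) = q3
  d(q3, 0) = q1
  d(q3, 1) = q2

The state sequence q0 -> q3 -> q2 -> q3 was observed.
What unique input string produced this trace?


Trace back each transition to find the symbol:
  q0 --[1]--> q3
  q3 --[1]--> q2
  q2 --[1]--> q3

"111"


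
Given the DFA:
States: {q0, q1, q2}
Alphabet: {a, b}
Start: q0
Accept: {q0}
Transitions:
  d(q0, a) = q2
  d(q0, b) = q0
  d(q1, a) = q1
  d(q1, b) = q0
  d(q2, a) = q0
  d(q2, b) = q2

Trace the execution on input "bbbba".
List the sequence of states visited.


Input: bbbba
d(q0, b) = q0
d(q0, b) = q0
d(q0, b) = q0
d(q0, b) = q0
d(q0, a) = q2


q0 -> q0 -> q0 -> q0 -> q0 -> q2


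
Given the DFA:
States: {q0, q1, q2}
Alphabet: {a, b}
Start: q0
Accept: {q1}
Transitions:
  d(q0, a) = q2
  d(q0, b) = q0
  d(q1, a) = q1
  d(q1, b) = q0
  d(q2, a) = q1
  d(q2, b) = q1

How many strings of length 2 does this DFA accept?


Enumerating all length-2 strings:
  "aa" -> q1 [accept]
  "ab" -> q1 [accept]
  "ba" -> q2 [reject]
  "bb" -> q0 [reject]

2 out of 4


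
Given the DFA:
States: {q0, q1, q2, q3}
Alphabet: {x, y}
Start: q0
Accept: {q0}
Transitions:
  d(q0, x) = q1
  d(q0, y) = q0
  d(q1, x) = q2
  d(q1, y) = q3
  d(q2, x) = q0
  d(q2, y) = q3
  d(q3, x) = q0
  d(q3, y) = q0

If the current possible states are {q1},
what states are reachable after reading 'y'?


Apply transition on 'y' from each current state:
  d(q1, y) = q3

{q3}


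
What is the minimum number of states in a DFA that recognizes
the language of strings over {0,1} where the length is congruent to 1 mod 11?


States track (length) mod 11.
Need 11 states: one per remainder 0..10; accept = remainder 1.

11


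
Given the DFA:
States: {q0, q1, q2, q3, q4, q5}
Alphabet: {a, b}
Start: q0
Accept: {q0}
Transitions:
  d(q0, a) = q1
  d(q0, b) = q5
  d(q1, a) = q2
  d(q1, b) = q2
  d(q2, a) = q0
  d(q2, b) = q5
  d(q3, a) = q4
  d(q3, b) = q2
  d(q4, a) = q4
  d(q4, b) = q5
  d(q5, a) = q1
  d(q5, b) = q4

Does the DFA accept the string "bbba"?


Trace: q0 -> q5 -> q4 -> q5 -> q1
Final state: q1
Accept states: {q0}

No, rejected (final state q1 is not an accept state)


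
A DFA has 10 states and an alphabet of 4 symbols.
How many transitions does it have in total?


Each state has exactly one transition per symbol.
10 * 4 = 40

40


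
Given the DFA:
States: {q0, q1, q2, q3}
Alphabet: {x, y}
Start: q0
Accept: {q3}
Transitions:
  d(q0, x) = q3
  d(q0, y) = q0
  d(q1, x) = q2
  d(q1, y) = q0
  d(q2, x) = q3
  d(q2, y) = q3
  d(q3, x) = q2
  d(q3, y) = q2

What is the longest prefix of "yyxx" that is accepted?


Run the DFA, marking each prefix where the state is accepting:
  "" -> q0 [reject]
  "y" -> q0 [reject]
  "yy" -> q0 [reject]
  "yyx" -> q3 [accept]
  "yyxx" -> q2 [reject]

"yyx"


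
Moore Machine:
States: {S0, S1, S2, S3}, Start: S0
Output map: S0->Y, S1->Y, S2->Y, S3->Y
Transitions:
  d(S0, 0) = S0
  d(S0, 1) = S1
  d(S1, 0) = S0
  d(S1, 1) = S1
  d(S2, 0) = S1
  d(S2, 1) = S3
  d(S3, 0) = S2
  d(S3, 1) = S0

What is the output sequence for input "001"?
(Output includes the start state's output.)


Start: S0 (output Y)
  --0--> S0 (output Y)
  --0--> S0 (output Y)
  --1--> S1 (output Y)

"YYYY"


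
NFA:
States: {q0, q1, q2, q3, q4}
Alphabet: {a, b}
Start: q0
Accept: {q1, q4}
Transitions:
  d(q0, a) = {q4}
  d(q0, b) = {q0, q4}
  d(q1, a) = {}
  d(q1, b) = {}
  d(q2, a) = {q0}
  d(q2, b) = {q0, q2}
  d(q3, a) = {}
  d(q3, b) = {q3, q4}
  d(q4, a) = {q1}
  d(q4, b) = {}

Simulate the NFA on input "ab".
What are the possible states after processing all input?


Start: {q0}
  --a--> {q4}
  --b--> {}

{} (empty set, no valid transitions)


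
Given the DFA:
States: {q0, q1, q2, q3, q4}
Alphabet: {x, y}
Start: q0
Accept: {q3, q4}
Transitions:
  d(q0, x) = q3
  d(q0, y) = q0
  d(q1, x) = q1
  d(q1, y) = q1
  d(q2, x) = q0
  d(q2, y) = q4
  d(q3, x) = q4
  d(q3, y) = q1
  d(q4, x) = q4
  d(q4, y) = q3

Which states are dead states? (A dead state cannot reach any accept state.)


Forward reachability from each state:
  q0 -> reaches accept state q3 (live)
  q1 -> reaches {q1}, no accept state (dead)
  q2 -> reaches accept state q3 (live)
  q3 -> reaches accept state q3 (live)
  q4 -> reaches accept state q3 (live)

{q1}


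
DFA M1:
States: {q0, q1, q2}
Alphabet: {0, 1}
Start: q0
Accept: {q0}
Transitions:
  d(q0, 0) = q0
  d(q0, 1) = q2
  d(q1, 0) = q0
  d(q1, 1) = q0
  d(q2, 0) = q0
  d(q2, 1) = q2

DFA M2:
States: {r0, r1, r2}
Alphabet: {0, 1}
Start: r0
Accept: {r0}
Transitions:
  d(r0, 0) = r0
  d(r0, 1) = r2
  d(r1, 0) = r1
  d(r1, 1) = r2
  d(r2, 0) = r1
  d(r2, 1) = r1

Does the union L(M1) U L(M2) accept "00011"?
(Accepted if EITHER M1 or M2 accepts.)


M1: final=q2 accepted=False
M2: final=r1 accepted=False

No, union rejects (neither accepts)


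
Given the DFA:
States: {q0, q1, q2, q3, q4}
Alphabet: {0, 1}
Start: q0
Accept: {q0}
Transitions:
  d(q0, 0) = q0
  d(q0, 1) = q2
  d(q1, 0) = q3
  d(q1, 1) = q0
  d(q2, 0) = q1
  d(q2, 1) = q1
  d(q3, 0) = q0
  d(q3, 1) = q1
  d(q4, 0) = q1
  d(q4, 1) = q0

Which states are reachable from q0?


BFS from q0:
  layer 0: {q0}
  layer 1: {q2}
  layer 2: {q1}
  layer 3: {q3}

{q0, q1, q2, q3}


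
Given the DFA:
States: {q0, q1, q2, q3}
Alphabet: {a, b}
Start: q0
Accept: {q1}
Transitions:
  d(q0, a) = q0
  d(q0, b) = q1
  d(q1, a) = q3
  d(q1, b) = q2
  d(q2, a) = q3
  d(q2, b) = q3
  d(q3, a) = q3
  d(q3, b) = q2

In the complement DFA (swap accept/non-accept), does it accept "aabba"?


Trace: q0 -> q0 -> q0 -> q1 -> q2 -> q3
Final: q3
Original accept: {q1}
Complement: q3 is not in original accept

Yes, complement accepts (original rejects)


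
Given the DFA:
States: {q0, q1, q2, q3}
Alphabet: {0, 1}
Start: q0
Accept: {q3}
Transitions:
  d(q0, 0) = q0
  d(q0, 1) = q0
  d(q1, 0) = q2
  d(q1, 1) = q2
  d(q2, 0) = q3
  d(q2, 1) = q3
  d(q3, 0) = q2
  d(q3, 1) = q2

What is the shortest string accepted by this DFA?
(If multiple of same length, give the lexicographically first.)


BFS by string length (lex-first path to each state shown):
  len 0: q0<-""
  len 1: q0<-"0"
  len 2: q0<-"00"
  len 3: q0<-"000"
  len 4: q0<-"0000"
  len 5: q0<-"00000"
  len 6: q0<-"000000"
  len 7: q0<-"0000000"
  len 8: q0<-"00000000"

No string accepted (empty language)


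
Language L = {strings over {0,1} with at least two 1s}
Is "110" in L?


count('1') = 2

Yes, "110" is in L


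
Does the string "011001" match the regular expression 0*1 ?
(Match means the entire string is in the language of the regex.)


|string| = 6; first = '0'; last = '1'

No, "011001" does not match 0*1


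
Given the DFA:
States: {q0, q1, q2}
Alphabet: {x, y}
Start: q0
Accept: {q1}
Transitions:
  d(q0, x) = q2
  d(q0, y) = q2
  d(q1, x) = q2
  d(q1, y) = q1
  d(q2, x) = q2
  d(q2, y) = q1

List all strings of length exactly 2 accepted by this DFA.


All strings of length 2: 4 total
Accepted: 2

"xy", "yy"


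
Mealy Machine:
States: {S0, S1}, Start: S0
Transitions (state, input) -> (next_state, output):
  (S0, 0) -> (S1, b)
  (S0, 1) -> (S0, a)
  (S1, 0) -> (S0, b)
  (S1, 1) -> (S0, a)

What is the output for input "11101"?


Step-by-step:
  (S0, 1) -> (S0, a)
  (S0, 1) -> (S0, a)
  (S0, 1) -> (S0, a)
  (S0, 0) -> (S1, b)
  (S1, 1) -> (S0, a)

"aaaba"


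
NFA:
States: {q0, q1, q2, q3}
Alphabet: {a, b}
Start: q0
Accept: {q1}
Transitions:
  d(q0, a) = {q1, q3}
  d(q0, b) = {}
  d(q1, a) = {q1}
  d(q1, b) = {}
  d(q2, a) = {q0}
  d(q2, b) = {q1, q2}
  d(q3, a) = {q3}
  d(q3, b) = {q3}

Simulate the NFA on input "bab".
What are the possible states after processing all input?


Start: {q0}
  --b--> {}
  --a--> {}
  --b--> {}

{} (empty set, no valid transitions)


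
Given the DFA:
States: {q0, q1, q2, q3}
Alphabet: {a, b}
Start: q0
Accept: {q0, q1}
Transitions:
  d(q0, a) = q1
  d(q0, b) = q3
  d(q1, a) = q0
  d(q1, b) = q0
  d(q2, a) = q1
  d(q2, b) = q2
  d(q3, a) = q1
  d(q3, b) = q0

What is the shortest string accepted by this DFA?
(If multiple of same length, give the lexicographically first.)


BFS by string length (lex-first path to each state shown):
  len 0: q0<-""
Found accept state at length 0.

"" (empty string)


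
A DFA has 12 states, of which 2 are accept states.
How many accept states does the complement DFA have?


Complement swaps accept and non-accept states.
12 - 2 = 10

10


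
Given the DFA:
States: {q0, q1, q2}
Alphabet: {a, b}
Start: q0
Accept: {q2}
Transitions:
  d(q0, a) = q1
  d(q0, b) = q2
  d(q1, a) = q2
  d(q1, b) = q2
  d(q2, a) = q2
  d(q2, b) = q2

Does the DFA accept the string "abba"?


Trace: q0 -> q1 -> q2 -> q2 -> q2
Final state: q2
Accept states: {q2}

Yes, accepted (final state q2 is an accept state)


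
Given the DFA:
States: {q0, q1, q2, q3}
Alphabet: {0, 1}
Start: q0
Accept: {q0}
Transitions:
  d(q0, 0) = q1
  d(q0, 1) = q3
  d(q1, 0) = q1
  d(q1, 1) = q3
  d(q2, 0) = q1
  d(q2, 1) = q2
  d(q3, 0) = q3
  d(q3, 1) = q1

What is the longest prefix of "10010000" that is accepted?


Run the DFA, marking each prefix where the state is accepting:
  "" -> q0 [accept]
  "1" -> q3 [reject]
  "10" -> q3 [reject]
  "100" -> q3 [reject]
  "1001" -> q1 [reject]
  "10010" -> q1 [reject]
  "100100" -> q1 [reject]
  "1001000" -> q1 [reject]
  "10010000" -> q1 [reject]

""


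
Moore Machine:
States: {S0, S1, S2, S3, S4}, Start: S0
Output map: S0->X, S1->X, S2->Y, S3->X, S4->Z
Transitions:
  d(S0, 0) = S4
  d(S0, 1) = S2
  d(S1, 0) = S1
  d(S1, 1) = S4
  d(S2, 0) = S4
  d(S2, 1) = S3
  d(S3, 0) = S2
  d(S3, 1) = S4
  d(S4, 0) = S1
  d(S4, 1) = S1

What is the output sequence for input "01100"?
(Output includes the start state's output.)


Start: S0 (output X)
  --0--> S4 (output Z)
  --1--> S1 (output X)
  --1--> S4 (output Z)
  --0--> S1 (output X)
  --0--> S1 (output X)

"XZXZXX"


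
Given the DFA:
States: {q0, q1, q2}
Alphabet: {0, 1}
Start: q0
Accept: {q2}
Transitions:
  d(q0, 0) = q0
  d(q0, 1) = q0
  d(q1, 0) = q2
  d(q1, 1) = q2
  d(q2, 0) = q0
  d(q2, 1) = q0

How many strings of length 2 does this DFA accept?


Enumerating all length-2 strings:
  "00" -> q0 [reject]
  "01" -> q0 [reject]
  "10" -> q0 [reject]
  "11" -> q0 [reject]

0 out of 4


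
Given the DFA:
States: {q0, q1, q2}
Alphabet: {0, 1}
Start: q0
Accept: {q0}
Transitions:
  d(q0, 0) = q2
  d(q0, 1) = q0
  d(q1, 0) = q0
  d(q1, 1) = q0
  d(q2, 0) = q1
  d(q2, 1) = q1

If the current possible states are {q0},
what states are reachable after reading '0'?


Apply transition on '0' from each current state:
  d(q0, 0) = q2

{q2}


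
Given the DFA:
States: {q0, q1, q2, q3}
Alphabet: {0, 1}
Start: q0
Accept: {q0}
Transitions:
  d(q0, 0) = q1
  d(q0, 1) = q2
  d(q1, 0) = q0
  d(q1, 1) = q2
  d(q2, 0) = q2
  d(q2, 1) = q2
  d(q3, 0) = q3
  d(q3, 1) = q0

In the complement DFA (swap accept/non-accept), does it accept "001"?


Trace: q0 -> q1 -> q0 -> q2
Final: q2
Original accept: {q0}
Complement: q2 is not in original accept

Yes, complement accepts (original rejects)


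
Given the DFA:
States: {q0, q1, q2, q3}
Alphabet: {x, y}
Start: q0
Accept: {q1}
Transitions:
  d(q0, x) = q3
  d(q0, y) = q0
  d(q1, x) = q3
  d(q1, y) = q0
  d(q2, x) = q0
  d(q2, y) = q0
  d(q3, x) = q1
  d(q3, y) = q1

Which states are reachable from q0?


BFS from q0:
  layer 0: {q0}
  layer 1: {q3}
  layer 2: {q1}

{q0, q1, q3}


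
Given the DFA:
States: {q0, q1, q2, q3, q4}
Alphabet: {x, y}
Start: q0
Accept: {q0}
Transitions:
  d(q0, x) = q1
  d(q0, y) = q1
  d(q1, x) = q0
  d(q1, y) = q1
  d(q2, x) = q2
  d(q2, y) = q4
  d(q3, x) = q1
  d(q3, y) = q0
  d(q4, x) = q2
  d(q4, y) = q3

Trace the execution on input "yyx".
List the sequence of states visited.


Input: yyx
d(q0, y) = q1
d(q1, y) = q1
d(q1, x) = q0


q0 -> q1 -> q1 -> q0


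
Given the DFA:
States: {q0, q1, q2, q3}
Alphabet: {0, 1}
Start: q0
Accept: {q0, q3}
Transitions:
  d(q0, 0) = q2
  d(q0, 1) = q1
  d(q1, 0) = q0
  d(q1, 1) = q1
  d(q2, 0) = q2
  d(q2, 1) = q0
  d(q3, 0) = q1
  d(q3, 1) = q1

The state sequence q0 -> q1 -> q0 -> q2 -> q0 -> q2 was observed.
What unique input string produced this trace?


Trace back each transition to find the symbol:
  q0 --[1]--> q1
  q1 --[0]--> q0
  q0 --[0]--> q2
  q2 --[1]--> q0
  q0 --[0]--> q2

"10010"


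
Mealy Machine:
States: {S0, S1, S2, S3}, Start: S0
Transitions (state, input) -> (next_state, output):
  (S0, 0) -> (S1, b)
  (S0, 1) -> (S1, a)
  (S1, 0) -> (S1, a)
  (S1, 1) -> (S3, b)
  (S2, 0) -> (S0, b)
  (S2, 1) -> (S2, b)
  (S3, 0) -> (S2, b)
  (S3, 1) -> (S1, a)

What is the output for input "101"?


Step-by-step:
  (S0, 1) -> (S1, a)
  (S1, 0) -> (S1, a)
  (S1, 1) -> (S3, b)

"aab"


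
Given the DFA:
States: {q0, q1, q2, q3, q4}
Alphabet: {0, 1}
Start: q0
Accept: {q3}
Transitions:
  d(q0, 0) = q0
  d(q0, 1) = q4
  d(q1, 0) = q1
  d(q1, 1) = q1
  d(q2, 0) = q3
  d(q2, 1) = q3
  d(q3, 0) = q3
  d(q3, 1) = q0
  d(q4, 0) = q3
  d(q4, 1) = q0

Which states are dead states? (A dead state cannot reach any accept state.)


Forward reachability from each state:
  q0 -> reaches accept state q3 (live)
  q1 -> reaches {q1}, no accept state (dead)
  q2 -> reaches accept state q3 (live)
  q3 -> reaches accept state q3 (live)
  q4 -> reaches accept state q3 (live)

{q1}


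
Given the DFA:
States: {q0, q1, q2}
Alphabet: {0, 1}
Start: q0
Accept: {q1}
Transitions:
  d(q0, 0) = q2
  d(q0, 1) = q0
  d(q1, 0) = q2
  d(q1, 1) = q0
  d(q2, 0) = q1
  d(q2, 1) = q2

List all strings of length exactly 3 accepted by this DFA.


All strings of length 3: 8 total
Accepted: 2

"010", "100"


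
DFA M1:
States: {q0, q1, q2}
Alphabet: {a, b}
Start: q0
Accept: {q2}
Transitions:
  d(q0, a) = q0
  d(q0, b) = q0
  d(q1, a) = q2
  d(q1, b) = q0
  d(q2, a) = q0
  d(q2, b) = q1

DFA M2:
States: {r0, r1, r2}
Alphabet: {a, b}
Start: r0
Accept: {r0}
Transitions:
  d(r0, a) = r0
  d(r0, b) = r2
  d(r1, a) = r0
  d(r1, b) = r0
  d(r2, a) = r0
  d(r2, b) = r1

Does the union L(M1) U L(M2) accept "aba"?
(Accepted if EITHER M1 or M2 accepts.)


M1: final=q0 accepted=False
M2: final=r0 accepted=True

Yes, union accepts


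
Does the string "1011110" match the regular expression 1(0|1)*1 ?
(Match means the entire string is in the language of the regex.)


|string| = 7; first = '1'; last = '0'

No, "1011110" does not match 1(0|1)*1


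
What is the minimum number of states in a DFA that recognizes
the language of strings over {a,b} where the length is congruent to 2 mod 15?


States track (length) mod 15.
Need 15 states: one per remainder 0..14; accept = remainder 2.

15


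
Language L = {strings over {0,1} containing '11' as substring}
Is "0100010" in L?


'11' does not occur

No, "0100010" is not in L


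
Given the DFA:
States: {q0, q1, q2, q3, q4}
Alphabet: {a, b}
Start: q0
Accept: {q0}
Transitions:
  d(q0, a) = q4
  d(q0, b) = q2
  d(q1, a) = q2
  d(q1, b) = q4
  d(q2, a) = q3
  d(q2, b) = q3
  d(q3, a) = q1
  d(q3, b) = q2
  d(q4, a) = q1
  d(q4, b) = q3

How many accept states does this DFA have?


Accept states listed: {q0}
Counting: q0(1)

1


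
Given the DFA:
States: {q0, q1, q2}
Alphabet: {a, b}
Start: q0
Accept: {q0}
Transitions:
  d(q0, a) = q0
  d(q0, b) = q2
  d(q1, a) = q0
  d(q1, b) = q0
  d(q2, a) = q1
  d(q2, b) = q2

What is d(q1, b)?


Looking up transition d(q1, b)

q0


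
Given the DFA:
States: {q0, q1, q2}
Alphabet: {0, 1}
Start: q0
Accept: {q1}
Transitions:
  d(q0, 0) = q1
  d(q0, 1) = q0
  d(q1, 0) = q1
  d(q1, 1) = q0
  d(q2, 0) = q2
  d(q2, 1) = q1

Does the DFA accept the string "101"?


Trace: q0 -> q0 -> q1 -> q0
Final state: q0
Accept states: {q1}

No, rejected (final state q0 is not an accept state)


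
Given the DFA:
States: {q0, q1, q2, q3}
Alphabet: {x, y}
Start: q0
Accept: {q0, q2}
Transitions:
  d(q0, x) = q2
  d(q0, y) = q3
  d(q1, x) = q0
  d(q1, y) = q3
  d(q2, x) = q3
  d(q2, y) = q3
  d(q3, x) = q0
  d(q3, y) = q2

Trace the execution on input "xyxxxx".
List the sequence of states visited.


Input: xyxxxx
d(q0, x) = q2
d(q2, y) = q3
d(q3, x) = q0
d(q0, x) = q2
d(q2, x) = q3
d(q3, x) = q0


q0 -> q2 -> q3 -> q0 -> q2 -> q3 -> q0


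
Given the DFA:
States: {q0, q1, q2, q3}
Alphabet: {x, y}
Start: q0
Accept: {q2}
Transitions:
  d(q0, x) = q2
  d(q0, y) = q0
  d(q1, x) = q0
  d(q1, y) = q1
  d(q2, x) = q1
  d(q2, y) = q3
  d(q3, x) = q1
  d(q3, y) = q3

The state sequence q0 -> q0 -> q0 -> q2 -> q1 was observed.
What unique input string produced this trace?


Trace back each transition to find the symbol:
  q0 --[y]--> q0
  q0 --[y]--> q0
  q0 --[x]--> q2
  q2 --[x]--> q1

"yyxx"


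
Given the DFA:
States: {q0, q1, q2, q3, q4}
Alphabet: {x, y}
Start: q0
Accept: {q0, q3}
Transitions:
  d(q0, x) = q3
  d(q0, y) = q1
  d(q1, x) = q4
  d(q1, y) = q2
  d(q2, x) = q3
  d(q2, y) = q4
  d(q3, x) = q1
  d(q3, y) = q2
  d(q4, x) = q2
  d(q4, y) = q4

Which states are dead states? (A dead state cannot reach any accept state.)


Forward reachability from each state:
  q0 -> reaches accept state q0 (live)
  q1 -> reaches accept state q3 (live)
  q2 -> reaches accept state q3 (live)
  q3 -> reaches accept state q3 (live)
  q4 -> reaches accept state q3 (live)

None (all states can reach an accept state)
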